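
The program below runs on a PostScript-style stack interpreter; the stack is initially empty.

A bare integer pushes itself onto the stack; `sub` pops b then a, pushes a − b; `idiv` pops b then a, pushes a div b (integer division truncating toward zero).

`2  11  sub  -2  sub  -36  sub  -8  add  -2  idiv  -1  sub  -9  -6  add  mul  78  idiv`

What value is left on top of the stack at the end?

1

2    -> [2]
11   -> [2, 11]
sub  -> [-9]
-2   -> [-9, -2]
sub  -> [-7]
-36  -> [-7, -36]
sub  -> [29]
-8   -> [29, -8]
add  -> [21]
-2   -> [21, -2]
idiv -> [-10]
-1   -> [-10, -1]
sub  -> [-9]
-9   -> [-9, -9]
-6   -> [-9, -9, -6]
add  -> [-9, -15]
mul  -> [135]
78   -> [135, 78]
idiv -> [1]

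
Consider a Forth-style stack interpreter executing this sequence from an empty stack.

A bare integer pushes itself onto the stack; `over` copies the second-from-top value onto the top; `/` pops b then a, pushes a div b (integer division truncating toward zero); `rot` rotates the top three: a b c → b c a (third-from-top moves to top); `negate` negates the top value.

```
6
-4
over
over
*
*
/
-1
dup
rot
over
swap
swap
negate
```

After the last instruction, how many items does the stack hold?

4

6       6
-4      6 -4
over    6 -4 6
over    6 -4 6 -4
*       6 -4 -24
*       6 96
/       0
-1      0 -1
dup     0 -1 -1
rot     -1 -1 0
over    -1 -1 0 -1
swap    -1 -1 -1 0
swap    -1 -1 0 -1
negate  -1 -1 0 1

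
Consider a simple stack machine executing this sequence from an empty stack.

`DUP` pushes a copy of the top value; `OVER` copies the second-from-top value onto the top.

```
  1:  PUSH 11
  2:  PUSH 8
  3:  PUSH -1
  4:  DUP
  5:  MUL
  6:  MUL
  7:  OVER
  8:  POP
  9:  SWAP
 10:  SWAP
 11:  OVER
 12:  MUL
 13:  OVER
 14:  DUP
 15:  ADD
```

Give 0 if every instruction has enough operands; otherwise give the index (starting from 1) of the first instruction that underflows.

PUSH 11 : [11]
PUSH 8  : [11, 8]
PUSH -1 : [11, 8, -1]
DUP     : [11, 8, -1, -1]
MUL     : [11, 8, 1]
MUL     : [11, 8]
OVER    : [11, 8, 11]
POP     : [11, 8]
SWAP    : [8, 11]
SWAP    : [11, 8]
OVER    : [11, 8, 11]
MUL     : [11, 88]
OVER    : [11, 88, 11]
DUP     : [11, 88, 11, 11]
ADD     : [11, 88, 22]

0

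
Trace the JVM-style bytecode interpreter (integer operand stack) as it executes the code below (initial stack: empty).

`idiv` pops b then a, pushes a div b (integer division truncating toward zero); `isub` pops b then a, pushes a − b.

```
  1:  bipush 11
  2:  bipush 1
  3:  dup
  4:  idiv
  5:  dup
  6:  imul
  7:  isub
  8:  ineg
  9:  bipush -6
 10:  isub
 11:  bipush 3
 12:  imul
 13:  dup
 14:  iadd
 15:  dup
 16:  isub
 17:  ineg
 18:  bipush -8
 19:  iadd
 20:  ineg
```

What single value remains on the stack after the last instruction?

8

bipush 11 : 11
bipush 1  : 11 1
dup       : 11 1 1
idiv      : 11 1
dup       : 11 1 1
imul      : 11 1
isub      : 10
ineg      : -10
bipush -6 : -10 -6
isub      : -4
bipush 3  : -4 3
imul      : -12
dup       : -12 -12
iadd      : -24
dup       : -24 -24
isub      : 0
ineg      : 0
bipush -8 : 0 -8
iadd      : -8
ineg      : 8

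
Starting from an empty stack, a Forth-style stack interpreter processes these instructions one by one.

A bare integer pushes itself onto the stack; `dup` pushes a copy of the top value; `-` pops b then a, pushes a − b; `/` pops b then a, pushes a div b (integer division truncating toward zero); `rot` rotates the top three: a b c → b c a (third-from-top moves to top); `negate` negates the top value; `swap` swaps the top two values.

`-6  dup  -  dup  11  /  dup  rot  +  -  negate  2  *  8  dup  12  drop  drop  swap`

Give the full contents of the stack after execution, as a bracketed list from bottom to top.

[8, 0]

-6     -> -6
dup    -> -6 -6
-      -> 0
dup    -> 0 0
11     -> 0 0 11
/      -> 0 0
dup    -> 0 0 0
rot    -> 0 0 0
+      -> 0 0
-      -> 0
negate -> 0
2      -> 0 2
*      -> 0
8      -> 0 8
dup    -> 0 8 8
12     -> 0 8 8 12
drop   -> 0 8 8
drop   -> 0 8
swap   -> 8 0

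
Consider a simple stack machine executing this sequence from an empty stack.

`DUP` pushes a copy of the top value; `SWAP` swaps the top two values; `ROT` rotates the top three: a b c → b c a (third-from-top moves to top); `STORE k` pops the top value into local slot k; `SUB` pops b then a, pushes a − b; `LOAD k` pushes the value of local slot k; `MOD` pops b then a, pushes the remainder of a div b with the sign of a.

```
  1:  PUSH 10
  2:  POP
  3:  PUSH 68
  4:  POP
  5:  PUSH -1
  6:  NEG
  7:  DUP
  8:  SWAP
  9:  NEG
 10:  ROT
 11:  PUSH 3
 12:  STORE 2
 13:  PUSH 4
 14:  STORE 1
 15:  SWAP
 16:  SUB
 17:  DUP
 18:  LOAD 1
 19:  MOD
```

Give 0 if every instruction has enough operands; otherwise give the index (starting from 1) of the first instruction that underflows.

10

PUSH 10 -> [10]
POP     -> []
PUSH 68 -> [68]
POP     -> []
PUSH -1 -> [-1]
NEG     -> [1]
DUP     -> [1, 1]
SWAP    -> [1, 1]
NEG     -> [1, -1]
ROT  — needs 3 operands, stack has 2 → underflow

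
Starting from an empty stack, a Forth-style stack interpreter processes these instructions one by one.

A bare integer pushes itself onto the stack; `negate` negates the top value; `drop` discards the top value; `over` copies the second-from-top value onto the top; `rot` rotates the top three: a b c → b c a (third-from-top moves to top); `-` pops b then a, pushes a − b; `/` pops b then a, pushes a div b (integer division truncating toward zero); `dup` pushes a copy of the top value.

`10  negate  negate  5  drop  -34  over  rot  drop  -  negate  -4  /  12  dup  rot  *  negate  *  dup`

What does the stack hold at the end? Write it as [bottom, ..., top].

[1584, 1584]

10      [10]
negate  [-10]
negate  [10]
5       [10, 5]
drop    [10]
-34     [10, -34]
over    [10, -34, 10]
rot     [-34, 10, 10]
drop    [-34, 10]
-       [-44]
negate  [44]
-4      [44, -4]
/       [-11]
12      [-11, 12]
dup     [-11, 12, 12]
rot     [12, 12, -11]
*       [12, -132]
negate  [12, 132]
*       [1584]
dup     [1584, 1584]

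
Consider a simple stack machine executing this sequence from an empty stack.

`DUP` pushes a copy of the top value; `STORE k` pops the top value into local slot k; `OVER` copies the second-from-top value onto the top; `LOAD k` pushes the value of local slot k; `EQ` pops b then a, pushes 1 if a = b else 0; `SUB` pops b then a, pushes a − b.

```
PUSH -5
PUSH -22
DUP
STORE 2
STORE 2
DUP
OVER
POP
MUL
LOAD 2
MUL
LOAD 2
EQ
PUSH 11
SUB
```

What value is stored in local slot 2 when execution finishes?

PUSH -5   [-5]
PUSH -22  [-5, -22]
DUP       [-5, -22, -22]
STORE 2   [-5, -22]
STORE 2   [-5]
DUP       [-5, -5]
OVER      [-5, -5, -5]
POP       [-5, -5]
MUL       [25]
LOAD 2    [25, -22]
MUL       [-550]
LOAD 2    [-550, -22]
EQ        [0]
PUSH 11   [0, 11]
SUB       [-11]

-22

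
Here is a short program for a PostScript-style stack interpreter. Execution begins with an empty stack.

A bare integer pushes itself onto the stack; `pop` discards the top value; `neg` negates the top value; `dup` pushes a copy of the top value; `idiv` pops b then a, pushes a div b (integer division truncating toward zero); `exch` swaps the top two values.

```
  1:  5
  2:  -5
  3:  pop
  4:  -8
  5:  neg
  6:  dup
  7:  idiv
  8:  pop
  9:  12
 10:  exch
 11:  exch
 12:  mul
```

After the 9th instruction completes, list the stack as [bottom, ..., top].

5    → [5]
-5   → [5, -5]
pop  → [5]
-8   → [5, -8]
neg  → [5, 8]
dup  → [5, 8, 8]
idiv → [5, 1]
pop  → [5]
12   → [5, 12]

[5, 12]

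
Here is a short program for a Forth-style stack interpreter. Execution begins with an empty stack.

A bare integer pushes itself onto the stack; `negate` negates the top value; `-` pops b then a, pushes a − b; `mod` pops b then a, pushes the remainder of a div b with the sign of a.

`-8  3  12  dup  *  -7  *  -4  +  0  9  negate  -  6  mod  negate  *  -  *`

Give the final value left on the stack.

24264

-8     → [-8]
3      → [-8, 3]
12     → [-8, 3, 12]
dup    → [-8, 3, 12, 12]
*      → [-8, 3, 144]
-7     → [-8, 3, 144, -7]
*      → [-8, 3, -1008]
-4     → [-8, 3, -1008, -4]
+      → [-8, 3, -1012]
0      → [-8, 3, -1012, 0]
9      → [-8, 3, -1012, 0, 9]
negate → [-8, 3, -1012, 0, -9]
-      → [-8, 3, -1012, 9]
6      → [-8, 3, -1012, 9, 6]
mod    → [-8, 3, -1012, 3]
negate → [-8, 3, -1012, -3]
*      → [-8, 3, 3036]
-      → [-8, -3033]
*      → [24264]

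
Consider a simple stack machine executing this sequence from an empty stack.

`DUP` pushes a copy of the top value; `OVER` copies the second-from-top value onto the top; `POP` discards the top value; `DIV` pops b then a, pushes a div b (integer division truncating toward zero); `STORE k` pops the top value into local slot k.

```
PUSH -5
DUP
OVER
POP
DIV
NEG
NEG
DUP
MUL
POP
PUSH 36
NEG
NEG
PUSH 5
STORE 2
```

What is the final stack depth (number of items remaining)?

1

PUSH -5 -> [-5]
DUP     -> [-5, -5]
OVER    -> [-5, -5, -5]
POP     -> [-5, -5]
DIV     -> [1]
NEG     -> [-1]
NEG     -> [1]
DUP     -> [1, 1]
MUL     -> [1]
POP     -> []
PUSH 36 -> [36]
NEG     -> [-36]
NEG     -> [36]
PUSH 5  -> [36, 5]
STORE 2 -> [36]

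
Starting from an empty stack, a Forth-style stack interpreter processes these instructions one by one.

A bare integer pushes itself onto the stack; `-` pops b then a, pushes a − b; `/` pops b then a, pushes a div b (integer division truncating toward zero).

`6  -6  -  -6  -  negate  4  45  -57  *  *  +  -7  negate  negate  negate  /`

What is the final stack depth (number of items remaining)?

1

6       [6]
-6      [6, -6]
-       [12]
-6      [12, -6]
-       [18]
negate  [-18]
4       [-18, 4]
45      [-18, 4, 45]
-57     [-18, 4, 45, -57]
*       [-18, 4, -2565]
*       [-18, -10260]
+       [-10278]
-7      [-10278, -7]
negate  [-10278, 7]
negate  [-10278, -7]
negate  [-10278, 7]
/       [-1468]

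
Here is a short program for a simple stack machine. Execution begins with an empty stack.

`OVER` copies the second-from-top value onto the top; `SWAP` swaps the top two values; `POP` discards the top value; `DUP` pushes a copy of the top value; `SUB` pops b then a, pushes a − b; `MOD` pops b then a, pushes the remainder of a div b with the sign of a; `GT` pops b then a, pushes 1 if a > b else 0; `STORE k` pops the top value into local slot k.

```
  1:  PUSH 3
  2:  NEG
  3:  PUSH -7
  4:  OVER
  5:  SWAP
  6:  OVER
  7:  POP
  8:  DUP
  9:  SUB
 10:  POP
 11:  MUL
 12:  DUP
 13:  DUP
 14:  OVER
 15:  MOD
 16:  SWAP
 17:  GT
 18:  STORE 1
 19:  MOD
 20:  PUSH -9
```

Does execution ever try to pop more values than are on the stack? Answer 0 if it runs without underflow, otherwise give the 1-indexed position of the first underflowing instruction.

19

PUSH 3  → 3
NEG     → -3
PUSH -7 → -3 -7
OVER    → -3 -7 -3
SWAP    → -3 -3 -7
OVER    → -3 -3 -7 -3
POP     → -3 -3 -7
DUP     → -3 -3 -7 -7
SUB     → -3 -3 0
POP     → -3 -3
MUL     → 9
DUP     → 9 9
DUP     → 9 9 9
OVER    → 9 9 9 9
MOD     → 9 9 0
SWAP    → 9 0 9
GT      → 9 0
STORE 1 → 9
MOD  — needs 2 operands, stack has 1 → underflow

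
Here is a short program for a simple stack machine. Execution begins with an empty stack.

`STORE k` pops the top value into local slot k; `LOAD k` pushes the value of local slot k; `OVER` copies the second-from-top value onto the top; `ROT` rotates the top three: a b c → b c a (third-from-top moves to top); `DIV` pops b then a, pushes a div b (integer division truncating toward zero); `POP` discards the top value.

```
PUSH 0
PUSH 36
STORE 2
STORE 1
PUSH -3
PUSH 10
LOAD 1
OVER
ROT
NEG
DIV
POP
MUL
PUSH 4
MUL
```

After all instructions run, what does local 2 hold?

PUSH 0  → 0
PUSH 36 → 0 36
STORE 2 → 0
STORE 1 → (empty)
PUSH -3 → -3
PUSH 10 → -3 10
LOAD 1  → -3 10 0
OVER    → -3 10 0 10
ROT     → -3 0 10 10
NEG     → -3 0 10 -10
DIV     → -3 0 -1
POP     → -3 0
MUL     → 0
PUSH 4  → 0 4
MUL     → 0

36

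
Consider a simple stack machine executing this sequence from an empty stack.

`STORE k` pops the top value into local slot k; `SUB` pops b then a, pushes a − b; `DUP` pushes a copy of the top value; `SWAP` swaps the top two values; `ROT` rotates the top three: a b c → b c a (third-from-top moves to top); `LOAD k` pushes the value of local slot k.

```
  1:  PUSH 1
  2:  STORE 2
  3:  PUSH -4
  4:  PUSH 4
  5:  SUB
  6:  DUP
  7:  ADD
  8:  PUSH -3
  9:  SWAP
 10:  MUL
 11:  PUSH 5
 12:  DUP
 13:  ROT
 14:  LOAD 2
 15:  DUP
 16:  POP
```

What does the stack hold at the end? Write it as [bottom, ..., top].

[5, 5, 48, 1]

PUSH 1   [1]
STORE 2  []
PUSH -4  [-4]
PUSH 4   [-4, 4]
SUB      [-8]
DUP      [-8, -8]
ADD      [-16]
PUSH -3  [-16, -3]
SWAP     [-3, -16]
MUL      [48]
PUSH 5   [48, 5]
DUP      [48, 5, 5]
ROT      [5, 5, 48]
LOAD 2   [5, 5, 48, 1]
DUP      [5, 5, 48, 1, 1]
POP      [5, 5, 48, 1]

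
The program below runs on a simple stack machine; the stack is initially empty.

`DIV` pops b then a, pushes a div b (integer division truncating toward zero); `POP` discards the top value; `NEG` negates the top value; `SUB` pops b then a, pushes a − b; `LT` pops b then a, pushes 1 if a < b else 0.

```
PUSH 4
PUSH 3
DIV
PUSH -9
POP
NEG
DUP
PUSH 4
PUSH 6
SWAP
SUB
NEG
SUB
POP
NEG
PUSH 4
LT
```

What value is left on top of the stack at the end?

1

PUSH 4   4
PUSH 3   4 3
DIV      1
PUSH -9  1 -9
POP      1
NEG      -1
DUP      -1 -1
PUSH 4   -1 -1 4
PUSH 6   -1 -1 4 6
SWAP     -1 -1 6 4
SUB      -1 -1 2
NEG      -1 -1 -2
SUB      -1 1
POP      -1
NEG      1
PUSH 4   1 4
LT       1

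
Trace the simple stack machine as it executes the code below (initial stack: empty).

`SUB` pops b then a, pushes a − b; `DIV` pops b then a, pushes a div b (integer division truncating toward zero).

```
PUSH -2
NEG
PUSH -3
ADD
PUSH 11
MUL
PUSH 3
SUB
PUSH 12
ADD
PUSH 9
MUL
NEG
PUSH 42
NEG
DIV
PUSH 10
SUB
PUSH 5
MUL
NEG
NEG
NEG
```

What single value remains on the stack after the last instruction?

PUSH -2 -> -2
NEG     -> 2
PUSH -3 -> 2 -3
ADD     -> -1
PUSH 11 -> -1 11
MUL     -> -11
PUSH 3  -> -11 3
SUB     -> -14
PUSH 12 -> -14 12
ADD     -> -2
PUSH 9  -> -2 9
MUL     -> -18
NEG     -> 18
PUSH 42 -> 18 42
NEG     -> 18 -42
DIV     -> 0
PUSH 10 -> 0 10
SUB     -> -10
PUSH 5  -> -10 5
MUL     -> -50
NEG     -> 50
NEG     -> -50
NEG     -> 50

50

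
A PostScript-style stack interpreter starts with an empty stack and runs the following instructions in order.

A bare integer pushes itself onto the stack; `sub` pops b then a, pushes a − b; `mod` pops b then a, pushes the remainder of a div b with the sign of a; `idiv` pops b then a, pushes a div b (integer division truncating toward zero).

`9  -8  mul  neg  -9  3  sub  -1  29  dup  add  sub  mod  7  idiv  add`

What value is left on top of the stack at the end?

9     9
-8    9 -8
mul   -72
neg   72
-9    72 -9
3     72 -9 3
sub   72 -12
-1    72 -12 -1
29    72 -12 -1 29
dup   72 -12 -1 29 29
add   72 -12 -1 58
sub   72 -12 -59
mod   72 -12
7     72 -12 7
idiv  72 -1
add   71

71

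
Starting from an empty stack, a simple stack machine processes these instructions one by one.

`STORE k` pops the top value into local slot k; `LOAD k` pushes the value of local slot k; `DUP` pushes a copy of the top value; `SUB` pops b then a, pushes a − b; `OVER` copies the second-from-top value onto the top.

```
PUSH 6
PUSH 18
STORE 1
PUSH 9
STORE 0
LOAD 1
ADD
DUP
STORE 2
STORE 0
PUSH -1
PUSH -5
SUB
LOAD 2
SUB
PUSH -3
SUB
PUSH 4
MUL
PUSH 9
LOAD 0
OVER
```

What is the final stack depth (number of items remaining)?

4

PUSH 6  -> [6]
PUSH 18 -> [6, 18]
STORE 1 -> [6]
PUSH 9  -> [6, 9]
STORE 0 -> [6]
LOAD 1  -> [6, 18]
ADD     -> [24]
DUP     -> [24, 24]
STORE 2 -> [24]
STORE 0 -> []
PUSH -1 -> [-1]
PUSH -5 -> [-1, -5]
SUB     -> [4]
LOAD 2  -> [4, 24]
SUB     -> [-20]
PUSH -3 -> [-20, -3]
SUB     -> [-17]
PUSH 4  -> [-17, 4]
MUL     -> [-68]
PUSH 9  -> [-68, 9]
LOAD 0  -> [-68, 9, 24]
OVER    -> [-68, 9, 24, 9]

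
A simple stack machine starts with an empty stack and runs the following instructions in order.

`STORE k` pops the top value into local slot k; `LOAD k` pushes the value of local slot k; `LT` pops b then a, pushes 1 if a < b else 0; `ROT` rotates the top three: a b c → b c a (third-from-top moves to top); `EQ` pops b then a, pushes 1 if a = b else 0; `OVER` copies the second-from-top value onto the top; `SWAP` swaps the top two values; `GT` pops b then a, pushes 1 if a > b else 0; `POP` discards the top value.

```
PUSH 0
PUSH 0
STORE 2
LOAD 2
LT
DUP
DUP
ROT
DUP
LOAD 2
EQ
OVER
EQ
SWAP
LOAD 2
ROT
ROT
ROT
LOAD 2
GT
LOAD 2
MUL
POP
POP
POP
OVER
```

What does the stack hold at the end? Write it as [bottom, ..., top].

[0, 0, 0]

PUSH 0  → [0]
PUSH 0  → [0, 0]
STORE 2 → [0]
LOAD 2  → [0, 0]
LT      → [0]
DUP     → [0, 0]
DUP     → [0, 0, 0]
ROT     → [0, 0, 0]
DUP     → [0, 0, 0, 0]
LOAD 2  → [0, 0, 0, 0, 0]
EQ      → [0, 0, 0, 1]
OVER    → [0, 0, 0, 1, 0]
EQ      → [0, 0, 0, 0]
SWAP    → [0, 0, 0, 0]
LOAD 2  → [0, 0, 0, 0, 0]
ROT     → [0, 0, 0, 0, 0]
ROT     → [0, 0, 0, 0, 0]
ROT     → [0, 0, 0, 0, 0]
LOAD 2  → [0, 0, 0, 0, 0, 0]
GT      → [0, 0, 0, 0, 0]
LOAD 2  → [0, 0, 0, 0, 0, 0]
MUL     → [0, 0, 0, 0, 0]
POP     → [0, 0, 0, 0]
POP     → [0, 0, 0]
POP     → [0, 0]
OVER    → [0, 0, 0]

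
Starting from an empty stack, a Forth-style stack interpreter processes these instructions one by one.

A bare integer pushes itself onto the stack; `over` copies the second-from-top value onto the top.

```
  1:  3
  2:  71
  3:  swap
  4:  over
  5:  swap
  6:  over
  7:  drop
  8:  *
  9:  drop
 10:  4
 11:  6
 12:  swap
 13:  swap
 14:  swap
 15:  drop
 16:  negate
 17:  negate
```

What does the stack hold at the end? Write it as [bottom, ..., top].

3       [3]
71      [3, 71]
swap    [71, 3]
over    [71, 3, 71]
swap    [71, 71, 3]
over    [71, 71, 3, 71]
drop    [71, 71, 3]
*       [71, 213]
drop    [71]
4       [71, 4]
6       [71, 4, 6]
swap    [71, 6, 4]
swap    [71, 4, 6]
swap    [71, 6, 4]
drop    [71, 6]
negate  [71, -6]
negate  [71, 6]

[71, 6]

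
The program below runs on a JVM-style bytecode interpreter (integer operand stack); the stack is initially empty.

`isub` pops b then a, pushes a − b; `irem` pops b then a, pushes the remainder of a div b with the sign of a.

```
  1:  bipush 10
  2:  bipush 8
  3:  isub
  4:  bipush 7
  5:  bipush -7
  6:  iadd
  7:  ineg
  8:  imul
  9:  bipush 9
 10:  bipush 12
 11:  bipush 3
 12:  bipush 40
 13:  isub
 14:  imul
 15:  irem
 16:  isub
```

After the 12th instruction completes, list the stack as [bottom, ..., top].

[0, 9, 12, 3, 40]

bipush 10 : [10]
bipush 8  : [10, 8]
isub      : [2]
bipush 7  : [2, 7]
bipush -7 : [2, 7, -7]
iadd      : [2, 0]
ineg      : [2, 0]
imul      : [0]
bipush 9  : [0, 9]
bipush 12 : [0, 9, 12]
bipush 3  : [0, 9, 12, 3]
bipush 40 : [0, 9, 12, 3, 40]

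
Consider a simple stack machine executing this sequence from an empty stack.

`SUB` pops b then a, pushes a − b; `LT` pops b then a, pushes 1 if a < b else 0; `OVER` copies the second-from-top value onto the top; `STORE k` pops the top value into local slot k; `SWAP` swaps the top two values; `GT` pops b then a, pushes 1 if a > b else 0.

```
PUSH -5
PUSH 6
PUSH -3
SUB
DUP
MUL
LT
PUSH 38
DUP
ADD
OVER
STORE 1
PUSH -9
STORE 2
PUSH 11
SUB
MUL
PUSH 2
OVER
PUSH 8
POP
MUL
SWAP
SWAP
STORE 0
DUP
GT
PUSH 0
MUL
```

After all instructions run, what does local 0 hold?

130

PUSH -5 : -5
PUSH 6  : -5 6
PUSH -3 : -5 6 -3
SUB     : -5 9
DUP     : -5 9 9
MUL     : -5 81
LT      : 1
PUSH 38 : 1 38
DUP     : 1 38 38
ADD     : 1 76
OVER    : 1 76 1
STORE 1 : 1 76
PUSH -9 : 1 76 -9
STORE 2 : 1 76
PUSH 11 : 1 76 11
SUB     : 1 65
MUL     : 65
PUSH 2  : 65 2
OVER    : 65 2 65
PUSH 8  : 65 2 65 8
POP     : 65 2 65
MUL     : 65 130
SWAP    : 130 65
SWAP    : 65 130
STORE 0 : 65
DUP     : 65 65
GT      : 0
PUSH 0  : 0 0
MUL     : 0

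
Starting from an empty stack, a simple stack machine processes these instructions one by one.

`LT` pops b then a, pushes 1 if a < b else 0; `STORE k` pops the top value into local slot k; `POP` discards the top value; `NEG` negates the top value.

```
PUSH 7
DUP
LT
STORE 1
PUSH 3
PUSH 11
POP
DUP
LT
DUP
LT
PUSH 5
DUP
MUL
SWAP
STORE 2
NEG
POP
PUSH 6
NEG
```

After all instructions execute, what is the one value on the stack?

PUSH 7  : 7
DUP     : 7 7
LT      : 0
STORE 1 : (empty)
PUSH 3  : 3
PUSH 11 : 3 11
POP     : 3
DUP     : 3 3
LT      : 0
DUP     : 0 0
LT      : 0
PUSH 5  : 0 5
DUP     : 0 5 5
MUL     : 0 25
SWAP    : 25 0
STORE 2 : 25
NEG     : -25
POP     : (empty)
PUSH 6  : 6
NEG     : -6

-6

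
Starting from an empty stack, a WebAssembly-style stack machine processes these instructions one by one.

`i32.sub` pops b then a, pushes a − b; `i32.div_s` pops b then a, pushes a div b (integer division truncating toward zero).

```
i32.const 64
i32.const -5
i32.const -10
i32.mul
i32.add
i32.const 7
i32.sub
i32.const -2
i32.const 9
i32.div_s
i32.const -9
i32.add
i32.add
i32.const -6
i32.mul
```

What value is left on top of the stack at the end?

-588

i32.const 64  -> 64
i32.const -5  -> 64 -5
i32.const -10 -> 64 -5 -10
i32.mul       -> 64 50
i32.add       -> 114
i32.const 7   -> 114 7
i32.sub       -> 107
i32.const -2  -> 107 -2
i32.const 9   -> 107 -2 9
i32.div_s     -> 107 0
i32.const -9  -> 107 0 -9
i32.add       -> 107 -9
i32.add       -> 98
i32.const -6  -> 98 -6
i32.mul       -> -588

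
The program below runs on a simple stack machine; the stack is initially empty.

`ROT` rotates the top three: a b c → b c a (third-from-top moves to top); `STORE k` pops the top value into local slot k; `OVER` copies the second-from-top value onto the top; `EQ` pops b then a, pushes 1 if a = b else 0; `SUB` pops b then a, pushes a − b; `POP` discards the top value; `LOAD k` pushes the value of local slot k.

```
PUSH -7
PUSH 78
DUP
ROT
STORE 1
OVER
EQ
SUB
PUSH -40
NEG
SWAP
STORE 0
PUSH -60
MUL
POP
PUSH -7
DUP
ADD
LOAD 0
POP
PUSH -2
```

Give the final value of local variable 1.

PUSH -7  → [-7]
PUSH 78  → [-7, 78]
DUP      → [-7, 78, 78]
ROT      → [78, 78, -7]
STORE 1  → [78, 78]
OVER     → [78, 78, 78]
EQ       → [78, 1]
SUB      → [77]
PUSH -40 → [77, -40]
NEG      → [77, 40]
SWAP     → [40, 77]
STORE 0  → [40]
PUSH -60 → [40, -60]
MUL      → [-2400]
POP      → []
PUSH -7  → [-7]
DUP      → [-7, -7]
ADD      → [-14]
LOAD 0   → [-14, 77]
POP      → [-14]
PUSH -2  → [-14, -2]

-7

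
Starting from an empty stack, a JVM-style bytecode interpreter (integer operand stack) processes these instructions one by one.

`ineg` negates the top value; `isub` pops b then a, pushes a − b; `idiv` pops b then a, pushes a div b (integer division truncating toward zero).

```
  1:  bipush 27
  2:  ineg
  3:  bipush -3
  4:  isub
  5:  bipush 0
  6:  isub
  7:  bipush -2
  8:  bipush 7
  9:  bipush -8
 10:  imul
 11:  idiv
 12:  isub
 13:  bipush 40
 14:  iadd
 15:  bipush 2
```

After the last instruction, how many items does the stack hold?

bipush 27  [27]
ineg       [-27]
bipush -3  [-27, -3]
isub       [-24]
bipush 0   [-24, 0]
isub       [-24]
bipush -2  [-24, -2]
bipush 7   [-24, -2, 7]
bipush -8  [-24, -2, 7, -8]
imul       [-24, -2, -56]
idiv       [-24, 0]
isub       [-24]
bipush 40  [-24, 40]
iadd       [16]
bipush 2   [16, 2]

2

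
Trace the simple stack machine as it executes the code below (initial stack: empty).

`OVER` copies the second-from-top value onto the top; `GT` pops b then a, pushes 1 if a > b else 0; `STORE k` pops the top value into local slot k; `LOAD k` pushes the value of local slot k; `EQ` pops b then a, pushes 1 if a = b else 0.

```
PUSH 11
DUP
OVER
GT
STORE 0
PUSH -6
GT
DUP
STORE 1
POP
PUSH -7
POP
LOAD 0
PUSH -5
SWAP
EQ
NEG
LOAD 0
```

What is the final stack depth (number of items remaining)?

2

PUSH 11 : 11
DUP     : 11 11
OVER    : 11 11 11
GT      : 11 0
STORE 0 : 11
PUSH -6 : 11 -6
GT      : 1
DUP     : 1 1
STORE 1 : 1
POP     : (empty)
PUSH -7 : -7
POP     : (empty)
LOAD 0  : 0
PUSH -5 : 0 -5
SWAP    : -5 0
EQ      : 0
NEG     : 0
LOAD 0  : 0 0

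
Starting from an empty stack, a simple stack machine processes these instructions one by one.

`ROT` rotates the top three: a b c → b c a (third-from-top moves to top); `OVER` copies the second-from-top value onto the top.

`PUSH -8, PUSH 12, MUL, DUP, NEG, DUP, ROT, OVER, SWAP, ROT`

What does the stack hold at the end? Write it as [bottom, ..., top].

[96, 96, -96, 96]

PUSH -8  [-8]
PUSH 12  [-8, 12]
MUL      [-96]
DUP      [-96, -96]
NEG      [-96, 96]
DUP      [-96, 96, 96]
ROT      [96, 96, -96]
OVER     [96, 96, -96, 96]
SWAP     [96, 96, 96, -96]
ROT      [96, 96, -96, 96]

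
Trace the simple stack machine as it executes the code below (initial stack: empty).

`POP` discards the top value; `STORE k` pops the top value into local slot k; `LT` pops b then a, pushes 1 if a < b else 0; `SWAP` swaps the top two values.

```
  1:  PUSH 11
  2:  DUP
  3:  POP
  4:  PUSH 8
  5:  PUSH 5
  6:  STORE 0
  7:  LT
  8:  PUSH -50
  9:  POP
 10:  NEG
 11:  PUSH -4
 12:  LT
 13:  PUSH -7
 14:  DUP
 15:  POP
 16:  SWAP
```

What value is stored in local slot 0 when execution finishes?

5

PUSH 11  : 11
DUP      : 11 11
POP      : 11
PUSH 8   : 11 8
PUSH 5   : 11 8 5
STORE 0  : 11 8
LT       : 0
PUSH -50 : 0 -50
POP      : 0
NEG      : 0
PUSH -4  : 0 -4
LT       : 0
PUSH -7  : 0 -7
DUP      : 0 -7 -7
POP      : 0 -7
SWAP     : -7 0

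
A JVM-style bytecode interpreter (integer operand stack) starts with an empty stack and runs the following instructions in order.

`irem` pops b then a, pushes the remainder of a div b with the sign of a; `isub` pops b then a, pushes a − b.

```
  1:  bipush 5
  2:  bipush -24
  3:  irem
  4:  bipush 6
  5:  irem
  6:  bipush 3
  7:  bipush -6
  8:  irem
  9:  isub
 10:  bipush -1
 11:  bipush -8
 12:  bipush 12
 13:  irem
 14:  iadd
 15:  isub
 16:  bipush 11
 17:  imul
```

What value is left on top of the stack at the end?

bipush 5    5
bipush -24  5 -24
irem        5
bipush 6    5 6
irem        5
bipush 3    5 3
bipush -6   5 3 -6
irem        5 3
isub        2
bipush -1   2 -1
bipush -8   2 -1 -8
bipush 12   2 -1 -8 12
irem        2 -1 -8
iadd        2 -9
isub        11
bipush 11   11 11
imul        121

121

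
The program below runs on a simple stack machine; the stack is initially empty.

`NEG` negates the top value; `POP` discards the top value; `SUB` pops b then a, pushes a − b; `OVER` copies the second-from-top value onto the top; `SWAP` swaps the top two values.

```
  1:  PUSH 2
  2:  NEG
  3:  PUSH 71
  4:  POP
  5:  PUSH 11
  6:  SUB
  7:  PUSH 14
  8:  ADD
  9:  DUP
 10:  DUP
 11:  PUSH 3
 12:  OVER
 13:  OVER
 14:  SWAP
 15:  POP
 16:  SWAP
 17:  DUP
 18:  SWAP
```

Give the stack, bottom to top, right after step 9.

[1, 1]

PUSH 2  -> [2]
NEG     -> [-2]
PUSH 71 -> [-2, 71]
POP     -> [-2]
PUSH 11 -> [-2, 11]
SUB     -> [-13]
PUSH 14 -> [-13, 14]
ADD     -> [1]
DUP     -> [1, 1]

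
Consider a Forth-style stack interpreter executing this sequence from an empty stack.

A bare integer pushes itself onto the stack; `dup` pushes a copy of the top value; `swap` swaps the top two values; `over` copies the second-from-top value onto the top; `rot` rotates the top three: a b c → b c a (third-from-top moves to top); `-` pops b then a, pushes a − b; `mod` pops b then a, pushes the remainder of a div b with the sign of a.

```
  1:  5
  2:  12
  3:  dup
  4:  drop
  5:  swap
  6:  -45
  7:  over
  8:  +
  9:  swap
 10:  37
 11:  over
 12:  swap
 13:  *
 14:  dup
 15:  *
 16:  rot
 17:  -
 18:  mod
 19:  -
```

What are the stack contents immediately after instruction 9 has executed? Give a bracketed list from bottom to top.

[12, -40, 5]

5     [5]
12    [5, 12]
dup   [5, 12, 12]
drop  [5, 12]
swap  [12, 5]
-45   [12, 5, -45]
over  [12, 5, -45, 5]
+     [12, 5, -40]
swap  [12, -40, 5]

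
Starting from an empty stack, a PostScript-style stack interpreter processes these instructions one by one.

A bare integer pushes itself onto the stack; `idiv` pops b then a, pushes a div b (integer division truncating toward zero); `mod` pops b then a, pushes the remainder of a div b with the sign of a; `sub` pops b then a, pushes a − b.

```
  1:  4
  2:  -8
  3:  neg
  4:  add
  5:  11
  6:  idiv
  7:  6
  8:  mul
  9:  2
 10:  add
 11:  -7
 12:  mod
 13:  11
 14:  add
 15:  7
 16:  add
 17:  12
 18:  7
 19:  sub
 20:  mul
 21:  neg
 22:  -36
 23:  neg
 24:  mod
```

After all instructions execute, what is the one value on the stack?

4    → [4]
-8   → [4, -8]
neg  → [4, 8]
add  → [12]
11   → [12, 11]
idiv → [1]
6    → [1, 6]
mul  → [6]
2    → [6, 2]
add  → [8]
-7   → [8, -7]
mod  → [1]
11   → [1, 11]
add  → [12]
7    → [12, 7]
add  → [19]
12   → [19, 12]
7    → [19, 12, 7]
sub  → [19, 5]
mul  → [95]
neg  → [-95]
-36  → [-95, -36]
neg  → [-95, 36]
mod  → [-23]

-23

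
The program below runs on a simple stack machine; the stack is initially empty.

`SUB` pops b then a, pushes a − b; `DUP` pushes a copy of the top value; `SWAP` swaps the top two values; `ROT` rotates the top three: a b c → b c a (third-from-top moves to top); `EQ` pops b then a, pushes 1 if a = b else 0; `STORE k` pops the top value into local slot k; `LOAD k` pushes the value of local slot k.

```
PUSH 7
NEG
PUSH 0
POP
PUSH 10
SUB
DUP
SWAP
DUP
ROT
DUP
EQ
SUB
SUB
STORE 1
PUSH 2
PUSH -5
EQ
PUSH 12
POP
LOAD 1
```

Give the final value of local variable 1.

1

PUSH 7  -> 7
NEG     -> -7
PUSH 0  -> -7 0
POP     -> -7
PUSH 10 -> -7 10
SUB     -> -17
DUP     -> -17 -17
SWAP    -> -17 -17
DUP     -> -17 -17 -17
ROT     -> -17 -17 -17
DUP     -> -17 -17 -17 -17
EQ      -> -17 -17 1
SUB     -> -17 -18
SUB     -> 1
STORE 1 -> (empty)
PUSH 2  -> 2
PUSH -5 -> 2 -5
EQ      -> 0
PUSH 12 -> 0 12
POP     -> 0
LOAD 1  -> 0 1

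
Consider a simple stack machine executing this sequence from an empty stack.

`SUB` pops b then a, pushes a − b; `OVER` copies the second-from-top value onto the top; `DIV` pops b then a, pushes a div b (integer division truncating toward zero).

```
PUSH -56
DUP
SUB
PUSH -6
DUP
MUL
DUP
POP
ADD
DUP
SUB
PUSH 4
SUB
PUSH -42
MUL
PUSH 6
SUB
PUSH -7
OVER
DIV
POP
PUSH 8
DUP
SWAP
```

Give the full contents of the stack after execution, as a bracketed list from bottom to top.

PUSH -56 → [-56]
DUP      → [-56, -56]
SUB      → [0]
PUSH -6  → [0, -6]
DUP      → [0, -6, -6]
MUL      → [0, 36]
DUP      → [0, 36, 36]
POP      → [0, 36]
ADD      → [36]
DUP      → [36, 36]
SUB      → [0]
PUSH 4   → [0, 4]
SUB      → [-4]
PUSH -42 → [-4, -42]
MUL      → [168]
PUSH 6   → [168, 6]
SUB      → [162]
PUSH -7  → [162, -7]
OVER     → [162, -7, 162]
DIV      → [162, 0]
POP      → [162]
PUSH 8   → [162, 8]
DUP      → [162, 8, 8]
SWAP     → [162, 8, 8]

[162, 8, 8]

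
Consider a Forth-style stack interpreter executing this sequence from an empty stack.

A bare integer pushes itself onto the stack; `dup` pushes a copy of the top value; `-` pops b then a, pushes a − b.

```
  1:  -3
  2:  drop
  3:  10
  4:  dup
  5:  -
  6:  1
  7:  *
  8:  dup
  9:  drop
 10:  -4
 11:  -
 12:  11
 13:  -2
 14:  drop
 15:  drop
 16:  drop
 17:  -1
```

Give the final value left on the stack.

-1

-3   → [-3]
drop → []
10   → [10]
dup  → [10, 10]
-    → [0]
1    → [0, 1]
*    → [0]
dup  → [0, 0]
drop → [0]
-4   → [0, -4]
-    → [4]
11   → [4, 11]
-2   → [4, 11, -2]
drop → [4, 11]
drop → [4]
drop → []
-1   → [-1]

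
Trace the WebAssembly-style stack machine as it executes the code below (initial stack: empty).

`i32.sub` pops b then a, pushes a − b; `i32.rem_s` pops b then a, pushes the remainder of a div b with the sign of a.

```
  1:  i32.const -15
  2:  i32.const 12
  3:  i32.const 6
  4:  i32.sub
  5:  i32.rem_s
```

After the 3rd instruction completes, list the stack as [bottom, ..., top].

[-15, 12, 6]

i32.const -15 : -15
i32.const 12  : -15 12
i32.const 6   : -15 12 6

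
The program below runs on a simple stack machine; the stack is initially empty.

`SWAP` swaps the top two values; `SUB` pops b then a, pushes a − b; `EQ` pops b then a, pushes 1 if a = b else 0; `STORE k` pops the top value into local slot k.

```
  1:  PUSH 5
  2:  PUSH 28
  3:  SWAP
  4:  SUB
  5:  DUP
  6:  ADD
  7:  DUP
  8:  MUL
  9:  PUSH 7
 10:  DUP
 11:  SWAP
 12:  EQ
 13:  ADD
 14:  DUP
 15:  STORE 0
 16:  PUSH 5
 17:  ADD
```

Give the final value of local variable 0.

PUSH 5  → [5]
PUSH 28 → [5, 28]
SWAP    → [28, 5]
SUB     → [23]
DUP     → [23, 23]
ADD     → [46]
DUP     → [46, 46]
MUL     → [2116]
PUSH 7  → [2116, 7]
DUP     → [2116, 7, 7]
SWAP    → [2116, 7, 7]
EQ      → [2116, 1]
ADD     → [2117]
DUP     → [2117, 2117]
STORE 0 → [2117]
PUSH 5  → [2117, 5]
ADD     → [2122]

2117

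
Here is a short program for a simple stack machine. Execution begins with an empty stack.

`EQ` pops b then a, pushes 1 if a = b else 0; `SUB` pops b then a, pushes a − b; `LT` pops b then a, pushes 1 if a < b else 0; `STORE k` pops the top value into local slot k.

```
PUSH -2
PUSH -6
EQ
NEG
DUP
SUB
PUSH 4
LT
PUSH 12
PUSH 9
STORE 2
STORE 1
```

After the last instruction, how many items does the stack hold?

PUSH -2 → -2
PUSH -6 → -2 -6
EQ      → 0
NEG     → 0
DUP     → 0 0
SUB     → 0
PUSH 4  → 0 4
LT      → 1
PUSH 12 → 1 12
PUSH 9  → 1 12 9
STORE 2 → 1 12
STORE 1 → 1

1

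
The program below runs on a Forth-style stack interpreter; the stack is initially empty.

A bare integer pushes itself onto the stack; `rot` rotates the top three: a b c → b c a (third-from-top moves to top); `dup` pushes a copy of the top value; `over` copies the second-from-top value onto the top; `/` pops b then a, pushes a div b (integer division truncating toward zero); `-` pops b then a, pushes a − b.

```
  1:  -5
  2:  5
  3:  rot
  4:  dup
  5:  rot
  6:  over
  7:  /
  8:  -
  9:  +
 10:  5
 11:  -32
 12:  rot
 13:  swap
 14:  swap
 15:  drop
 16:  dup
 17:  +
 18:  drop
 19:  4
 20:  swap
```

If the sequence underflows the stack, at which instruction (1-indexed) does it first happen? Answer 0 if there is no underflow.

-5 → -5
5  → -5 5
rot  — needs 3 operands, stack has 2 → underflow

3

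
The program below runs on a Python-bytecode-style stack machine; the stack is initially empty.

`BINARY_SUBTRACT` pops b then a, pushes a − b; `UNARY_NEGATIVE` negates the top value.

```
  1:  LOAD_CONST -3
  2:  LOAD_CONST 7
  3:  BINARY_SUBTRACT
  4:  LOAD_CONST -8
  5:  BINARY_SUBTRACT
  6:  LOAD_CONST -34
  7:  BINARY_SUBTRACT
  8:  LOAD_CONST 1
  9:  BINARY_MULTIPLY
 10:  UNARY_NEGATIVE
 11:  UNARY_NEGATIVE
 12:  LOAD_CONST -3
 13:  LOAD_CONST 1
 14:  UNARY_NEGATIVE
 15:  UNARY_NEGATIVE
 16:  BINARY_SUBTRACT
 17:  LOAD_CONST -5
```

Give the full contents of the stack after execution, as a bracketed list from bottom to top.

LOAD_CONST -3    -3
LOAD_CONST 7     -3 7
BINARY_SUBTRACT  -10
LOAD_CONST -8    -10 -8
BINARY_SUBTRACT  -2
LOAD_CONST -34   -2 -34
BINARY_SUBTRACT  32
LOAD_CONST 1     32 1
BINARY_MULTIPLY  32
UNARY_NEGATIVE   -32
UNARY_NEGATIVE   32
LOAD_CONST -3    32 -3
LOAD_CONST 1     32 -3 1
UNARY_NEGATIVE   32 -3 -1
UNARY_NEGATIVE   32 -3 1
BINARY_SUBTRACT  32 -4
LOAD_CONST -5    32 -4 -5

[32, -4, -5]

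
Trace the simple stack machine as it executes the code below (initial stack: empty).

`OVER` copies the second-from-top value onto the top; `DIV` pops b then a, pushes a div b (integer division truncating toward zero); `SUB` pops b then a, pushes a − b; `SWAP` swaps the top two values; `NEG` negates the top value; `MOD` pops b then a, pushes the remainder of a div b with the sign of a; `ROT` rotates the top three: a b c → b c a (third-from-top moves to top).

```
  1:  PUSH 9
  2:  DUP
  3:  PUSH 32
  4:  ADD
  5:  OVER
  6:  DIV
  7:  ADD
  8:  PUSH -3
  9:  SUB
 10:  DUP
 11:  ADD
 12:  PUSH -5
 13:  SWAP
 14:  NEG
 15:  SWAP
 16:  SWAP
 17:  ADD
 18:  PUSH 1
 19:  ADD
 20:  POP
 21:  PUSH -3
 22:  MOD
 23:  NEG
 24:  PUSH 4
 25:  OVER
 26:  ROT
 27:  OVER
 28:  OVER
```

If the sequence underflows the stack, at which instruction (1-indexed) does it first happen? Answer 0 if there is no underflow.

22

PUSH 9  → 9
DUP     → 9 9
PUSH 32 → 9 9 32
ADD     → 9 41
OVER    → 9 41 9
DIV     → 9 4
ADD     → 13
PUSH -3 → 13 -3
SUB     → 16
DUP     → 16 16
ADD     → 32
PUSH -5 → 32 -5
SWAP    → -5 32
NEG     → -5 -32
SWAP    → -32 -5
SWAP    → -5 -32
ADD     → -37
PUSH 1  → -37 1
ADD     → -36
POP     → (empty)
PUSH -3 → -3
MOD  — needs 2 operands, stack has 1 → underflow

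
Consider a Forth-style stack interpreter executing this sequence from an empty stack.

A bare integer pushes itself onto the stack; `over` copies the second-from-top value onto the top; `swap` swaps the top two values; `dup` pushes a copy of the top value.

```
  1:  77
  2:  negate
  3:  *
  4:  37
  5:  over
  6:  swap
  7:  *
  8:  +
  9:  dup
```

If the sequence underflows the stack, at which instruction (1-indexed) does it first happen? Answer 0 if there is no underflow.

3

77     -> [77]
negate -> [-77]
*  — needs 2 operands, stack has 1 → underflow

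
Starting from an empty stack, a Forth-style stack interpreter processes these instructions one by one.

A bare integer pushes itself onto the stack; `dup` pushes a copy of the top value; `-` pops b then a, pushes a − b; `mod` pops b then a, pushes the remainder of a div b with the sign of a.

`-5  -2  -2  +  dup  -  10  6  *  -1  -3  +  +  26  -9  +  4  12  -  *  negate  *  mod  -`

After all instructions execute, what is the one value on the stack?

-5     : [-5]
-2     : [-5, -2]
-2     : [-5, -2, -2]
+      : [-5, -4]
dup    : [-5, -4, -4]
-      : [-5, 0]
10     : [-5, 0, 10]
6      : [-5, 0, 10, 6]
*      : [-5, 0, 60]
-1     : [-5, 0, 60, -1]
-3     : [-5, 0, 60, -1, -3]
+      : [-5, 0, 60, -4]
+      : [-5, 0, 56]
26     : [-5, 0, 56, 26]
-9     : [-5, 0, 56, 26, -9]
+      : [-5, 0, 56, 17]
4      : [-5, 0, 56, 17, 4]
12     : [-5, 0, 56, 17, 4, 12]
-      : [-5, 0, 56, 17, -8]
*      : [-5, 0, 56, -136]
negate : [-5, 0, 56, 136]
*      : [-5, 0, 7616]
mod    : [-5, 0]
-      : [-5]

-5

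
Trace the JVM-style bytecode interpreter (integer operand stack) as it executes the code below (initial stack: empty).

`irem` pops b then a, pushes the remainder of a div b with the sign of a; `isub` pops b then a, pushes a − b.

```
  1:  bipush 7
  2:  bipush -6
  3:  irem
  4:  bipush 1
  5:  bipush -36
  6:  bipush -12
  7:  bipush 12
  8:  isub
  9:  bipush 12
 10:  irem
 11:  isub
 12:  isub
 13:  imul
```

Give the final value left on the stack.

37

bipush 7    [7]
bipush -6   [7, -6]
irem        [1]
bipush 1    [1, 1]
bipush -36  [1, 1, -36]
bipush -12  [1, 1, -36, -12]
bipush 12   [1, 1, -36, -12, 12]
isub        [1, 1, -36, -24]
bipush 12   [1, 1, -36, -24, 12]
irem        [1, 1, -36, 0]
isub        [1, 1, -36]
isub        [1, 37]
imul        [37]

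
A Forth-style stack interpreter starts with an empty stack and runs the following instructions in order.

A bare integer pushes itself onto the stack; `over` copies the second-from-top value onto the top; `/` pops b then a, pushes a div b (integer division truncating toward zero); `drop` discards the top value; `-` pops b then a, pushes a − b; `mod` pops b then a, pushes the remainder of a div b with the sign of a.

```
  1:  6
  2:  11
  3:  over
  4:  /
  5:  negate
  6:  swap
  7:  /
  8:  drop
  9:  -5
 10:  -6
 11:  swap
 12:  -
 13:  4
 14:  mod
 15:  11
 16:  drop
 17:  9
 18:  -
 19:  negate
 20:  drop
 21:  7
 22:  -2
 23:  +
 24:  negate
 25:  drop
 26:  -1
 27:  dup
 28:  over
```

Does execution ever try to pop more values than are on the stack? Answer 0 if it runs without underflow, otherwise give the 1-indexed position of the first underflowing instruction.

6       [6]
11      [6, 11]
over    [6, 11, 6]
/       [6, 1]
negate  [6, -1]
swap    [-1, 6]
/       [0]
drop    []
-5      [-5]
-6      [-5, -6]
swap    [-6, -5]
-       [-1]
4       [-1, 4]
mod     [-1]
11      [-1, 11]
drop    [-1]
9       [-1, 9]
-       [-10]
negate  [10]
drop    []
7       [7]
-2      [7, -2]
+       [5]
negate  [-5]
drop    []
-1      [-1]
dup     [-1, -1]
over    [-1, -1, -1]

0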